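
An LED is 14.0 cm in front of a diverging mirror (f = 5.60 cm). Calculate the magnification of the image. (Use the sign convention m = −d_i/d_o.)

For a diverging mirror, f = -5.60 cm.
1/d_i = 1/f − 1/d_o = 1/(-5.600) − 1/(14.0) = -0.2500, so d_i = -4.000 cm.
m = −d_i/d_o = −(-4.000)/(14.0) = +0.286.
The image is virtual, upright and reduced, behind the mirror.

m = +0.286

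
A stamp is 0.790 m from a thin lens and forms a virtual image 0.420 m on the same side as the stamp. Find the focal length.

Virtual image ⇒ d_i = −0.420 m.
1/f = 1/d_o + 1/d_i = 1/(0.790) + 1/(-0.420) = -1.115, so f = -0.897 m.
Since f is negative, the thin lens is diverging.

f = -0.897 m (diverging)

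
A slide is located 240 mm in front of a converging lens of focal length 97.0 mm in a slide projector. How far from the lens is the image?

163 mm

Lens equation: 1/s_i = 1/f − 1/s_o = 1/(97.00) − 1/(240) = 0.01031 − 0.004167 = 0.006143, so s_i = 163 mm.
The image is real, inverted and reduced, on the far side of the lens.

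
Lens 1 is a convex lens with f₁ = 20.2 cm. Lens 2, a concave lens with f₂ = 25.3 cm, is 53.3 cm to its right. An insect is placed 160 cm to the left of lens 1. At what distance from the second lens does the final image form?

13.8 cm

Lens 1: 1/d_i1 = 1/f₁ − 1/d_o1 = 1/(20.2) − 1/(160) = 0.04325, so d_i1 = 23.12 cm.
The intermediate image is 23.12 cm to the right of lens 1, which is 53.3 − (23.12) = 30.18 cm to the left of lens 2, so d_o2 = +30.18 cm.
Lens 2 is diverging, so f₂ = −25.3 cm.
Lens 2: 1/d_i2 = 1/f₂ − 1/d_o2 = 1/(-25.3) − 1/(30.18) = -0.07266, so d_i2 = -13.8 cm.
The final image is virtual, 13.8 cm to the left of lens 2 (overall magnification ≈ -0.066).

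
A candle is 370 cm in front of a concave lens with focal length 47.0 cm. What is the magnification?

For a concave lens, f = -47.0 cm.
1/d_i = 1/f − 1/d_o = 1/(-47.00) − 1/(370) = -0.02398, so d_i = -41.70 cm.
m = −d_i/d_o = −(-41.70)/(370) = +0.113.
The image is virtual, upright and reduced, on the same side as the object.

m = +0.113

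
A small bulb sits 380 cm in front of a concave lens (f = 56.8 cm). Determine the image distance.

49.4 cm

For a concave lens, f = -56.8 cm.
Thin-lens equation: 1/v = 1/f − 1/u = 1/(-56.80) − 1/(380) = -0.01761 − 0.002632 = -0.02024, so v = -49.4 cm.
The image is virtual, upright and reduced, on the same side as the object.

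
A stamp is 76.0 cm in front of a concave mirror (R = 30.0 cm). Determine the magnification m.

f = R/2 = 30.0/2 = 15.00 cm.
1/d_i = 1/f − 1/d_o = 1/(15.00) − 1/(76.0) = 0.05351, so d_i = 18.69 cm.
m = −d_i/d_o = −(18.69)/(76.0) = -0.246.
The image is real, inverted and reduced, in front of the mirror.

m = -0.246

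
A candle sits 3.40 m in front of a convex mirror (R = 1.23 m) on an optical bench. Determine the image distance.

f = R/2 = 1.23/2 = 0.6150 m; for a convex mirror, f = -0.6150 m.
Mirror equation: 1/d_i = 1/f − 1/d_o = 1/(-0.6150) − 1/(3.40) = -1.626 − 0.2941 = -1.920, so d_i = -0.521 m.
The image is virtual, upright and reduced, behind the mirror.

0.521 m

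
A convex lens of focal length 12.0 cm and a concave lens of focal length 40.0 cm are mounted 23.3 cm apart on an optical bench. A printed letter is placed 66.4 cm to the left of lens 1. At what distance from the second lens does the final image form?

Lens 1: 1/d_i1 = 1/f₁ − 1/d_o1 = 1/(12.0) − 1/(66.4) = 0.06827, so d_i1 = 14.65 cm.
The intermediate image is 14.65 cm to the right of lens 1, which is 23.3 − (14.65) = 8.650 cm to the left of lens 2, so d_o2 = +8.650 cm.
Lens 2 is diverging, so f₂ = −40.0 cm.
Lens 2: 1/d_i2 = 1/f₂ − 1/d_o2 = 1/(-40.0) − 1/(8.650) = -0.1406, so d_i2 = -7.11 cm.
The final image is virtual, 7.11 cm to the left of lens 2 (overall magnification ≈ -0.18).

7.11 cm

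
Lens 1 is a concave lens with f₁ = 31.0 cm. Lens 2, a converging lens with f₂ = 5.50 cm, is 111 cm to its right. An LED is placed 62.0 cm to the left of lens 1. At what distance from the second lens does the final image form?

Lens 1 is diverging, so f₁ = −31.0 cm.
Lens 1: 1/d_i1 = 1/f₁ − 1/d_o1 = 1/(-31.0) − 1/(62.0) = -0.04839, so d_i1 = -20.67 cm.
The intermediate image is 20.67 cm to the left of lens 1 (virtual), which is 111 − (-20.67) = 131.7 cm to the left of lens 2, so d_o2 = +131.7 cm.
Lens 2: 1/d_i2 = 1/f₂ − 1/d_o2 = 1/(5.50) − 1/(131.7) = 0.1742, so d_i2 = 5.74 cm.
The final image is real, 5.74 cm to the right of lens 2 (overall magnification ≈ -0.015).

5.74 cm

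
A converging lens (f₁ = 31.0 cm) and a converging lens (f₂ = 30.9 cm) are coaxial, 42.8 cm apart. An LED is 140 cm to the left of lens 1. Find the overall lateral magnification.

Lens 1: 1/d_i1 = 1/(31.0) − 1/(140) = 0.02512, so d_i1 = 39.82 cm; m₁ = −d_i1/d_o1 = -0.2844.
d_o2 = 42.8 − (39.82) = 2.980 cm.
Lens 2: 1/d_i2 = 1/(30.9) − 1/(2.980) = -0.3032, so d_i2 = -3.298 cm; m₂ = −d_i2/d_o2 = +1.107.
m = m₁·m₂ = (-0.2844)(+1.107) = -0.315.

m = -0.315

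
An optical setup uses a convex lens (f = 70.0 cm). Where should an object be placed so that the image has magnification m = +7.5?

60.7 cm

m = −d_i/d_o ⇒ d_i = −m·d_o.
1/f = 1/d_o + 1/d_i = 1/d_o − 1/(m·d_o) = (1 − 1/m)/d_o, so d_o = f(1 − 1/m) = (70.00)(1 − 1/(+7.5)) = 60.7 cm.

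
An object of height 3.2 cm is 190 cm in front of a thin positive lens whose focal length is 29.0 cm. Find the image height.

0.576 cm

1/d_i = 1/f − 1/d_o = 1/(29.00) − 1/(190) = 0.02922, so d_i = 34.22 cm.
m = −d_i/d_o = -0.1801.
|h_i| = |m|·h_o = 0.1801 × 3.2 = 0.576 cm. The image is real, inverted and reduced, on the far side of the lens.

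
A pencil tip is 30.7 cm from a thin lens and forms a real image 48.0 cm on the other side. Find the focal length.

Real image ⇒ d_i = +48.0 cm.
1/f = 1/d_o + 1/d_i = 1/(30.7) + 1/(48.0) = 0.05341, so f = 18.7 cm.
Since f is positive, the thin lens is converging.

f = 18.7 cm (converging)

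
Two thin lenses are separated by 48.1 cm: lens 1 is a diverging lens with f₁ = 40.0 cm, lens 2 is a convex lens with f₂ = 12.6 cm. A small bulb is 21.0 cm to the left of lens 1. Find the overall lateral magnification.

m = -0.168

f₁ = −40.0 cm (diverging).
Lens 1: 1/d_i1 = 1/(-40.0) − 1/(21.0) = -0.07262, so d_i1 = -13.77 cm; m₁ = −d_i1/d_o1 = +0.6557.
d_o2 = 48.1 − (-13.77) = 61.87 cm.
Lens 2: 1/d_i2 = 1/(12.6) − 1/(61.87) = 0.06320, so d_i2 = 15.82 cm; m₂ = −d_i2/d_o2 = -0.2557.
m = m₁·m₂ = (+0.6557)(-0.2557) = -0.168.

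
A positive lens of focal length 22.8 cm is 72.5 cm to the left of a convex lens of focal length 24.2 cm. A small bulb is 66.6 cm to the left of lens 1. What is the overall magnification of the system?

Lens 1: 1/d_i1 = 1/(22.8) − 1/(66.6) = 0.02884, so d_i1 = 34.67 cm; m₁ = −d_i1/d_o1 = -0.5206.
d_o2 = 72.5 − (34.67) = 37.83 cm.
Lens 2: 1/d_i2 = 1/(24.2) − 1/(37.83) = 0.01489, so d_i2 = 67.17 cm; m₂ = −d_i2/d_o2 = -1.775.
m = m₁·m₂ = (-0.5206)(-1.775) = +0.924.

m = +0.924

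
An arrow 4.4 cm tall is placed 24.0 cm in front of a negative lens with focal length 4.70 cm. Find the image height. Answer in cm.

For a negative lens, f = -4.70 cm.
1/d_i = 1/f − 1/d_o = 1/(-4.700) − 1/(24.0) = -0.2544, so d_i = -3.930 cm.
m = −d_i/d_o = +0.1638.
|h_i| = |m|·h_o = 0.1638 × 4.4 = 0.721 cm. The image is virtual, upright and reduced, on the same side as the object.

0.721 cm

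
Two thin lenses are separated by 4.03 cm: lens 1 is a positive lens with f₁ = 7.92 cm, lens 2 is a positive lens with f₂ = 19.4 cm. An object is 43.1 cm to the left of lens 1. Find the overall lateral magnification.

m = -0.174

Lens 1: 1/d_i1 = 1/(7.92) − 1/(43.1) = 0.1031, so d_i1 = 9.703 cm; m₁ = −d_i1/d_o1 = -0.2251.
d_o2 = 4.03 − (9.703) = -5.673 cm (virtual object).
Lens 2: 1/d_i2 = 1/(19.4) − 1/(-5.673) = 0.2278, so d_i2 = 4.389 cm; m₂ = −d_i2/d_o2 = +0.7737.
m = m₁·m₂ = (-0.2251)(+0.7737) = -0.174.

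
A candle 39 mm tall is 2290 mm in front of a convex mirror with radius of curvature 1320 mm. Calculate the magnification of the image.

f = R/2 = 1320/2 = 660.0 mm; for a convex mirror, f = -660.0 mm.
1/d_i = 1/f − 1/d_o = 1/(-660.0) − 1/(2290) = -0.001952, so d_i = -512.3 mm.
m = −d_i/d_o = −(-512.3)/(2290) = +0.224.
The image is virtual, upright and reduced, behind the mirror.

m = +0.224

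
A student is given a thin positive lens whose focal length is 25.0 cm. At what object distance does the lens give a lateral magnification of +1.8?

11.1 cm

m = −d_i/d_o ⇒ d_i = −m·d_o.
1/f = 1/d_o + 1/d_i = 1/d_o − 1/(m·d_o) = (1 − 1/m)/d_o, so d_o = f(1 − 1/m) = (25.00)(1 − 1/(+1.8)) = 11.1 cm.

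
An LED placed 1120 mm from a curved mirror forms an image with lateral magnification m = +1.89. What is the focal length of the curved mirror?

m = −d_i/d_o ⇒ d_i = −m·d_o = −(+1.89)·(1120) = -2117 mm.
1/f = 1/d_o + 1/d_i = 1/(1120) + 1/(-2117) = 0.0004205, so f = 2380 mm.
Since f is positive, the curved mirror is concave.

f = 2380 mm (concave)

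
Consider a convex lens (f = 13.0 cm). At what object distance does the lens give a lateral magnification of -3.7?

16.5 cm

m = −d_i/d_o ⇒ d_i = −m·d_o.
1/f = 1/d_o + 1/d_i = 1/d_o − 1/(m·d_o) = (1 − 1/m)/d_o, so d_o = f(1 − 1/m) = (13.00)(1 − 1/(-3.7)) = 16.5 cm.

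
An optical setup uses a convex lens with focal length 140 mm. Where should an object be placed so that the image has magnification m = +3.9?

104 mm

m = −d_i/d_o ⇒ d_i = −m·d_o.
1/f = 1/d_o + 1/d_i = 1/d_o − 1/(m·d_o) = (1 − 1/m)/d_o, so d_o = f(1 − 1/m) = (140.0)(1 − 1/(+3.9)) = 104 mm.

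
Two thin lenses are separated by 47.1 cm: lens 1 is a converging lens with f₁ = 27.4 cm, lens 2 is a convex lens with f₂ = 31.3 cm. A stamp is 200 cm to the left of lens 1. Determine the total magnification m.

m = -0.312

Lens 1: 1/d_i1 = 1/(27.4) − 1/(200) = 0.03150, so d_i1 = 31.75 cm; m₁ = −d_i1/d_o1 = -0.1588.
d_o2 = 47.1 − (31.75) = 15.35 cm.
Lens 2: 1/d_i2 = 1/(31.3) − 1/(15.35) = -0.03320, so d_i2 = -30.12 cm; m₂ = −d_i2/d_o2 = +1.962.
m = m₁·m₂ = (-0.1588)(+1.962) = -0.312.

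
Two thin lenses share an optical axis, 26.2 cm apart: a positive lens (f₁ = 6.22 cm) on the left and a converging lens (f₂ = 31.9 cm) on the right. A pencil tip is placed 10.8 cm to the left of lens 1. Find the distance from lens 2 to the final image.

18.1 cm

Lens 1: 1/d_i1 = 1/f₁ − 1/d_o1 = 1/(6.22) − 1/(10.8) = 0.06818, so d_i1 = 14.67 cm.
The intermediate image is 14.67 cm to the right of lens 1, which is 26.2 − (14.67) = 11.53 cm to the left of lens 2, so d_o2 = +11.53 cm.
Lens 2: 1/d_i2 = 1/f₂ − 1/d_o2 = 1/(31.9) − 1/(11.53) = -0.05538, so d_i2 = -18.1 cm.
The final image is virtual, 18.1 cm to the left of lens 2 (overall magnification ≈ -2.1).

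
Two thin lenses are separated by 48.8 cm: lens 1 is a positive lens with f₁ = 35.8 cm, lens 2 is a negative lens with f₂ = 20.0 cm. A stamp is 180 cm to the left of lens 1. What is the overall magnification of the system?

Lens 1: 1/d_i1 = 1/(35.8) − 1/(180) = 0.02238, so d_i1 = 44.69 cm; m₁ = −d_i1/d_o1 = -0.2483.
d_o2 = 48.8 − (44.69) = 4.110 cm.
f₂ = −20.0 cm (diverging).
Lens 2: 1/d_i2 = 1/(-20.0) − 1/(4.110) = -0.2933, so d_i2 = -3.409 cm; m₂ = −d_i2/d_o2 = +0.8295.
m = m₁·m₂ = (-0.2483)(+0.8295) = -0.206.

m = -0.206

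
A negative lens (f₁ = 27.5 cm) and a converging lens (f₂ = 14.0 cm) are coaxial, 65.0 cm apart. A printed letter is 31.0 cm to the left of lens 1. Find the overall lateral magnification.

m = -0.100

f₁ = −27.5 cm (diverging).
Lens 1: 1/d_i1 = 1/(-27.5) − 1/(31.0) = -0.06862, so d_i1 = -14.57 cm; m₁ = −d_i1/d_o1 = +0.4700.
d_o2 = 65.0 − (-14.57) = 79.57 cm.
Lens 2: 1/d_i2 = 1/(14.0) − 1/(79.57) = 0.05886, so d_i2 = 16.99 cm; m₂ = −d_i2/d_o2 = -0.2135.
m = m₁·m₂ = (+0.4700)(-0.2135) = -0.100.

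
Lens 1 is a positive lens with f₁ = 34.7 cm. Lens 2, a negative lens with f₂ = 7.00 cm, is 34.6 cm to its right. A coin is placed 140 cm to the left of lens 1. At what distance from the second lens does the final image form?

Lens 1: 1/d_i1 = 1/f₁ − 1/d_o1 = 1/(34.7) − 1/(140) = 0.02168, so d_i1 = 46.13 cm.
The intermediate image is 46.13 cm to the right of lens 1, which lies 11.53 cm to the right of lens 2 — a virtual object — so d_o2 = −11.53 cm.
Lens 2 is diverging, so f₂ = −7.00 cm.
Lens 2: 1/d_i2 = 1/f₂ − 1/d_o2 = 1/(-7.00) − 1/(-11.53) = -0.05613, so d_i2 = -17.8 cm.
The final image is virtual, 17.8 cm to the left of lens 2 (overall magnification ≈ 0.51).

17.8 cm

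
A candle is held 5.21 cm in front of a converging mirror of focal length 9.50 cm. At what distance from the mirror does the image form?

11.5 cm

Mirror equation: 1/d_i = 1/f − 1/d_o = 1/(9.500) − 1/(5.21) = 0.1053 − 0.1919 = -0.08668, so d_i = -11.5 cm.
The image is virtual, upright and enlarged, behind the mirror.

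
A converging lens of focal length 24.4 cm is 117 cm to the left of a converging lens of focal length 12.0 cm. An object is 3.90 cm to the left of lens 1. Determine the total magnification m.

Lens 1: 1/d_i1 = 1/(24.4) − 1/(3.90) = -0.2154, so d_i1 = -4.642 cm; m₁ = −d_i1/d_o1 = +1.190.
d_o2 = 117 − (-4.642) = 121.6 cm.
Lens 2: 1/d_i2 = 1/(12.0) − 1/(121.6) = 0.07511, so d_i2 = 13.31 cm; m₂ = −d_i2/d_o2 = -0.1095.
m = m₁·m₂ = (+1.190)(-0.1095) = -0.130.

m = -0.130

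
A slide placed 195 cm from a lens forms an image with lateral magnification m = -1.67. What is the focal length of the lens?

m = −d_i/d_o ⇒ d_i = −m·d_o = −(-1.67)·(195) = 325.6 cm.
1/f = 1/d_o + 1/d_i = 1/(195) + 1/(325.6) = 0.008199, so f = 122 cm.
Since f is positive, the lens is converging.

f = 122 cm (converging)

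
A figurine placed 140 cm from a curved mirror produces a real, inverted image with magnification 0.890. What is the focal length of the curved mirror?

m = −d_i/d_o ⇒ d_i = −m·d_o = −(-0.890)·(140) = 124.6 cm.
1/f = 1/d_o + 1/d_i = 1/(140) + 1/(124.6) = 0.01517, so f = 65.9 cm.
Since f is positive, the curved mirror is concave.

f = 65.9 cm (concave)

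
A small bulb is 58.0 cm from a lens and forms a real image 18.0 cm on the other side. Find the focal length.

f = 13.7 cm (converging)

Real image ⇒ d_i = +18.0 cm.
1/f = 1/d_o + 1/d_i = 1/(58.0) + 1/(18.0) = 0.07280, so f = 13.7 cm.
Since f is positive, the lens is converging.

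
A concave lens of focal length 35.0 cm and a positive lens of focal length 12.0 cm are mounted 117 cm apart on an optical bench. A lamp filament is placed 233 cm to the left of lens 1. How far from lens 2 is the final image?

Lens 1 is diverging, so f₁ = −35.0 cm.
Lens 1: 1/d_i1 = 1/f₁ − 1/d_o1 = 1/(-35.0) − 1/(233) = -0.03286, so d_i1 = -30.43 cm.
The intermediate image is 30.43 cm to the left of lens 1 (virtual), which is 117 − (-30.43) = 147.4 cm to the left of lens 2, so d_o2 = +147.4 cm.
Lens 2: 1/d_i2 = 1/f₂ − 1/d_o2 = 1/(12.0) − 1/(147.4) = 0.07655, so d_i2 = 13.1 cm.
The final image is real, 13.1 cm to the right of lens 2 (overall magnification ≈ -0.012).

13.1 cm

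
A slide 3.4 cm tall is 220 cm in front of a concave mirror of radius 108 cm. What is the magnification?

m = -0.325

f = R/2 = 108/2 = 54.00 cm.
1/d_i = 1/f − 1/d_o = 1/(54.00) − 1/(220) = 0.01397, so d_i = 71.57 cm.
m = −d_i/d_o = −(71.57)/(220) = -0.325.
The image is real, inverted and reduced, in front of the mirror.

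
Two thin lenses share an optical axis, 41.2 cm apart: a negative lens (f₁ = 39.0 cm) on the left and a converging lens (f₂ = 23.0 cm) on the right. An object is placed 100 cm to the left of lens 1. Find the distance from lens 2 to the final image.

34.4 cm

Lens 1 is diverging, so f₁ = −39.0 cm.
Lens 1: 1/d_i1 = 1/f₁ − 1/d_o1 = 1/(-39.0) − 1/(100) = -0.03564, so d_i1 = -28.06 cm.
The intermediate image is 28.06 cm to the left of lens 1 (virtual), which is 41.2 − (-28.06) = 69.26 cm to the left of lens 2, so d_o2 = +69.26 cm.
Lens 2: 1/d_i2 = 1/f₂ − 1/d_o2 = 1/(23.0) − 1/(69.26) = 0.02904, so d_i2 = 34.4 cm.
The final image is real, 34.4 cm to the right of lens 2 (overall magnification ≈ -0.14).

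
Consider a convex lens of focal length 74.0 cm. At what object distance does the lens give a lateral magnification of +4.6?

m = −d_i/d_o ⇒ d_i = −m·d_o.
1/f = 1/d_o + 1/d_i = 1/d_o − 1/(m·d_o) = (1 − 1/m)/d_o, so d_o = f(1 − 1/m) = (74.00)(1 − 1/(+4.6)) = 57.9 cm.

57.9 cm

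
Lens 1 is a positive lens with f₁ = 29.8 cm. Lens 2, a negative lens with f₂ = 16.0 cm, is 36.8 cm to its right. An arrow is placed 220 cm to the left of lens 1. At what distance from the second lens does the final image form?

2.03 cm

Lens 1: 1/d_i1 = 1/f₁ − 1/d_o1 = 1/(29.8) − 1/(220) = 0.02901, so d_i1 = 34.47 cm.
The intermediate image is 34.47 cm to the right of lens 1, which is 36.8 − (34.47) = 2.330 cm to the left of lens 2, so d_o2 = +2.330 cm.
Lens 2 is diverging, so f₂ = −16.0 cm.
Lens 2: 1/d_i2 = 1/f₂ − 1/d_o2 = 1/(-16.0) − 1/(2.330) = -0.4917, so d_i2 = -2.03 cm.
The final image is virtual, 2.03 cm to the left of lens 2 (overall magnification ≈ -0.14).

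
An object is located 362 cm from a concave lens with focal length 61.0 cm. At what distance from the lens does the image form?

52.2 cm

For a concave lens, f = -61.0 cm.
Thin-lens equation: 1/v = 1/f − 1/u = 1/(-61.00) − 1/(362) = -0.01639 − 0.002762 = -0.01916, so v = -52.2 cm.
The image is virtual, upright and reduced, on the same side as the object.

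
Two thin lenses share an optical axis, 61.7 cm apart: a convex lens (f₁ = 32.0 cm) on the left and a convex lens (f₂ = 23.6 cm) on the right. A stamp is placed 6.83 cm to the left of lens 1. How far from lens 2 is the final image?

Lens 1: 1/d_i1 = 1/f₁ − 1/d_o1 = 1/(32.0) − 1/(6.83) = -0.1152, so d_i1 = -8.683 cm.
The intermediate image is 8.683 cm to the left of lens 1 (virtual), which is 61.7 − (-8.683) = 70.38 cm to the left of lens 2, so d_o2 = +70.38 cm.
Lens 2: 1/d_i2 = 1/f₂ − 1/d_o2 = 1/(23.6) − 1/(70.38) = 0.02816, so d_i2 = 35.5 cm.
The final image is real, 35.5 cm to the right of lens 2 (overall magnification ≈ -0.64).

35.5 cm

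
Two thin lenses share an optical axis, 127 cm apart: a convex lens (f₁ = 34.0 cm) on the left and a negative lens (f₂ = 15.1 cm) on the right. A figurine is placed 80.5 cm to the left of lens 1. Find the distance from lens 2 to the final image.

12.4 cm

Lens 1: 1/d_i1 = 1/f₁ − 1/d_o1 = 1/(34.0) − 1/(80.5) = 0.01699, so d_i1 = 58.86 cm.
The intermediate image is 58.86 cm to the right of lens 1, which is 127 − (58.86) = 68.14 cm to the left of lens 2, so d_o2 = +68.14 cm.
Lens 2 is diverging, so f₂ = −15.1 cm.
Lens 2: 1/d_i2 = 1/f₂ − 1/d_o2 = 1/(-15.1) − 1/(68.14) = -0.08090, so d_i2 = -12.4 cm.
The final image is virtual, 12.4 cm to the left of lens 2 (overall magnification ≈ -0.13).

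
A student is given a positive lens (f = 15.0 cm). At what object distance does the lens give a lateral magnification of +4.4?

11.6 cm

m = −d_i/d_o ⇒ d_i = −m·d_o.
1/f = 1/d_o + 1/d_i = 1/d_o − 1/(m·d_o) = (1 − 1/m)/d_o, so d_o = f(1 − 1/m) = (15.00)(1 − 1/(+4.4)) = 11.6 cm.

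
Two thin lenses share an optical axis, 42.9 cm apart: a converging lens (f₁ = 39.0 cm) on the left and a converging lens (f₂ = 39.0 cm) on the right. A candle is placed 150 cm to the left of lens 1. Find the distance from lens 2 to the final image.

Lens 1: 1/d_i1 = 1/f₁ − 1/d_o1 = 1/(39.0) − 1/(150) = 0.01897, so d_i1 = 52.70 cm.
The intermediate image is 52.70 cm to the right of lens 1, which lies 9.800 cm to the right of lens 2 — a virtual object — so d_o2 = −9.800 cm.
Lens 2: 1/d_i2 = 1/f₂ − 1/d_o2 = 1/(39.0) − 1/(-9.800) = 0.1277, so d_i2 = 7.83 cm.
The final image is real, 7.83 cm to the right of lens 2 (overall magnification ≈ -0.28).

7.83 cm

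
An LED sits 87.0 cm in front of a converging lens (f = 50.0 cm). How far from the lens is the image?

118 cm

Lens equation: 1/s_i = 1/f − 1/s_o = 1/(50.00) − 1/(87.0) = 0.02000 − 0.01149 = 0.008506, so s_i = 118 cm.
The image is real, inverted and enlarged, on the far side of the lens.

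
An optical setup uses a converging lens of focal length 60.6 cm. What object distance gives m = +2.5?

36.4 cm

m = −d_i/d_o ⇒ d_i = −m·d_o.
1/f = 1/d_o + 1/d_i = 1/d_o − 1/(m·d_o) = (1 − 1/m)/d_o, so d_o = f(1 − 1/m) = (60.60)(1 − 1/(+2.5)) = 36.4 cm.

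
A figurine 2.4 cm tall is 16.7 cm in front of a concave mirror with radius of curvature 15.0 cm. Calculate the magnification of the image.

f = R/2 = 15.0/2 = 7.500 cm.
1/d_i = 1/f − 1/d_o = 1/(7.500) − 1/(16.7) = 0.07345, so d_i = 13.61 cm.
m = −d_i/d_o = −(13.61)/(16.7) = -0.815.
The image is real, inverted and reduced, in front of the mirror.

m = -0.815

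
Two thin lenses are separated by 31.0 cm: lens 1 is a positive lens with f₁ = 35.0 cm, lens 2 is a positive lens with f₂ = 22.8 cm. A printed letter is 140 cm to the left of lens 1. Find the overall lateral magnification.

m = -0.198

Lens 1: 1/d_i1 = 1/(35.0) − 1/(140) = 0.02143, so d_i1 = 46.67 cm; m₁ = −d_i1/d_o1 = -0.3334.
d_o2 = 31.0 − (46.67) = -15.67 cm (virtual object).
Lens 2: 1/d_i2 = 1/(22.8) − 1/(-15.67) = 0.1077, so d_i2 = 9.287 cm; m₂ = −d_i2/d_o2 = +0.5927.
m = m₁·m₂ = (-0.3334)(+0.5927) = -0.198.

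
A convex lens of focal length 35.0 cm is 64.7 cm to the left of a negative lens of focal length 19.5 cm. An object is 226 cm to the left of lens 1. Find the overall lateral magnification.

Lens 1: 1/d_i1 = 1/(35.0) − 1/(226) = 0.02415, so d_i1 = 41.41 cm; m₁ = −d_i1/d_o1 = -0.1832.
d_o2 = 64.7 − (41.41) = 23.29 cm.
f₂ = −19.5 cm (diverging).
Lens 2: 1/d_i2 = 1/(-19.5) − 1/(23.29) = -0.09422, so d_i2 = -10.61 cm; m₂ = −d_i2/d_o2 = +0.4557.
m = m₁·m₂ = (-0.1832)(+0.4557) = -0.0835.

m = -0.0835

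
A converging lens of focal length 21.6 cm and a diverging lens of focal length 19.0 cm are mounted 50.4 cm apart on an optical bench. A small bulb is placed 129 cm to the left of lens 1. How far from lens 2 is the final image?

Lens 1: 1/d_i1 = 1/f₁ − 1/d_o1 = 1/(21.6) − 1/(129) = 0.03854, so d_i1 = 25.94 cm.
The intermediate image is 25.94 cm to the right of lens 1, which is 50.4 − (25.94) = 24.46 cm to the left of lens 2, so d_o2 = +24.46 cm.
Lens 2 is diverging, so f₂ = −19.0 cm.
Lens 2: 1/d_i2 = 1/f₂ − 1/d_o2 = 1/(-19.0) − 1/(24.46) = -0.09351, so d_i2 = -10.7 cm.
The final image is virtual, 10.7 cm to the left of lens 2 (overall magnification ≈ -0.088).

10.7 cm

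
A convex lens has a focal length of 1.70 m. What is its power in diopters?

P = 1/f = 1/(1.70 m) = +0.588 D.

P = +0.588 D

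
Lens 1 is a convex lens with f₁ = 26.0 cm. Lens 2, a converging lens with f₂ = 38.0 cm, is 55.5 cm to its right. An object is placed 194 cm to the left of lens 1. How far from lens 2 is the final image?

Lens 1: 1/d_i1 = 1/f₁ − 1/d_o1 = 1/(26.0) − 1/(194) = 0.03331, so d_i1 = 30.02 cm.
The intermediate image is 30.02 cm to the right of lens 1, which is 55.5 − (30.02) = 25.48 cm to the left of lens 2, so d_o2 = +25.48 cm.
Lens 2: 1/d_i2 = 1/f₂ − 1/d_o2 = 1/(38.0) − 1/(25.48) = -0.01293, so d_i2 = -77.3 cm.
The final image is virtual, 77.3 cm to the left of lens 2 (overall magnification ≈ -0.47).

77.3 cm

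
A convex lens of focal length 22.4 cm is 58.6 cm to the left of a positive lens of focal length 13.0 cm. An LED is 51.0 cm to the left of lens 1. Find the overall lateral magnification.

Lens 1: 1/d_i1 = 1/(22.4) − 1/(51.0) = 0.02504, so d_i1 = 39.94 cm; m₁ = −d_i1/d_o1 = -0.7831.
d_o2 = 58.6 − (39.94) = 18.66 cm.
Lens 2: 1/d_i2 = 1/(13.0) − 1/(18.66) = 0.02333, so d_i2 = 42.86 cm; m₂ = −d_i2/d_o2 = -2.297.
m = m₁·m₂ = (-0.7831)(-2.297) = +1.80.

m = +1.80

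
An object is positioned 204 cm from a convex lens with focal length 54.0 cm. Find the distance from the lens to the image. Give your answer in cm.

Lens equation: 1/v = 1/f − 1/u = 1/(54.00) − 1/(204) = 0.01852 − 0.004902 = 0.01362, so v = 73.4 cm.
The image is real, inverted and reduced, on the far side of the lens.

73.4 cm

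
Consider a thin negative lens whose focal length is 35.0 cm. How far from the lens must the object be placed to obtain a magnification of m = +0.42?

For a negative lens, f = -35.0 cm.
m = −d_i/d_o ⇒ d_i = −m·d_o.
1/f = 1/d_o + 1/d_i = 1/d_o − 1/(m·d_o) = (1 − 1/m)/d_o, so d_o = f(1 − 1/m) = (-35.00)(1 − 1/(+0.42)) = 48.3 cm.

48.3 cm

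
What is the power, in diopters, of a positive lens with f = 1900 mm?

P = +0.526 D

f = 190 cm = 1.90 m.
P = 1/f = 1/(1.90 m) = +0.526 D.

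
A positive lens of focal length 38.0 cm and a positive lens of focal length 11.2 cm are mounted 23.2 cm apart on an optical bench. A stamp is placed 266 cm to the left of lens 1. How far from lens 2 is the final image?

7.32 cm

Lens 1: 1/d_i1 = 1/f₁ − 1/d_o1 = 1/(38.0) − 1/(266) = 0.02256, so d_i1 = 44.33 cm.
The intermediate image is 44.33 cm to the right of lens 1, which lies 21.13 cm to the right of lens 2 — a virtual object — so d_o2 = −21.13 cm.
Lens 2: 1/d_i2 = 1/f₂ − 1/d_o2 = 1/(11.2) − 1/(-21.13) = 0.1366, so d_i2 = 7.32 cm.
The final image is real, 7.32 cm to the right of lens 2 (overall magnification ≈ -0.058).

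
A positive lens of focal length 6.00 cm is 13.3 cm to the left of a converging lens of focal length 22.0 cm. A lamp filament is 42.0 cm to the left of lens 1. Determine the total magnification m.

m = -0.234

Lens 1: 1/d_i1 = 1/(6.00) − 1/(42.0) = 0.1429, so d_i1 = 7.000 cm; m₁ = −d_i1/d_o1 = -0.1667.
d_o2 = 13.3 − (7.000) = 6.300 cm.
Lens 2: 1/d_i2 = 1/(22.0) − 1/(6.300) = -0.1133, so d_i2 = -8.828 cm; m₂ = −d_i2/d_o2 = +1.401.
m = m₁·m₂ = (-0.1667)(+1.401) = -0.234.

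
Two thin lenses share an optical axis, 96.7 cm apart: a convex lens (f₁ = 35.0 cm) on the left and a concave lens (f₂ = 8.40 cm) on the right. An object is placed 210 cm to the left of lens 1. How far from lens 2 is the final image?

Lens 1: 1/d_i1 = 1/f₁ − 1/d_o1 = 1/(35.0) − 1/(210) = 0.02381, so d_i1 = 42.00 cm.
The intermediate image is 42.00 cm to the right of lens 1, which is 96.7 − (42.00) = 54.70 cm to the left of lens 2, so d_o2 = +54.70 cm.
Lens 2 is diverging, so f₂ = −8.40 cm.
Lens 2: 1/d_i2 = 1/f₂ − 1/d_o2 = 1/(-8.40) − 1/(54.70) = -0.1373, so d_i2 = -7.28 cm.
The final image is virtual, 7.28 cm to the left of lens 2 (overall magnification ≈ -0.027).

7.28 cm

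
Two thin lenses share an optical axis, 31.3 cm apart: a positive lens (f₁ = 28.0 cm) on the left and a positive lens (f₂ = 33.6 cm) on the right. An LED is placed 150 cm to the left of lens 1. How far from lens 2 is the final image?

Lens 1: 1/d_i1 = 1/f₁ − 1/d_o1 = 1/(28.0) − 1/(150) = 0.02905, so d_i1 = 34.43 cm.
The intermediate image is 34.43 cm to the right of lens 1, which lies 3.130 cm to the right of lens 2 — a virtual object — so d_o2 = −3.130 cm.
Lens 2: 1/d_i2 = 1/f₂ − 1/d_o2 = 1/(33.6) − 1/(-3.130) = 0.3493, so d_i2 = 2.86 cm.
The final image is real, 2.86 cm to the right of lens 2 (overall magnification ≈ -0.21).

2.86 cm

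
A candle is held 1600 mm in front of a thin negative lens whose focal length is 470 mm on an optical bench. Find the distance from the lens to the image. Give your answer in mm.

363 mm

For a negative lens, f = -470 mm.
Thin-lens equation: 1/s_i = 1/f − 1/s_o = 1/(-470.0) − 1/(1600) = -0.002128 − 0.0006250 = -0.002753, so s_i = -363 mm.
The image is virtual, upright and reduced, on the same side as the object.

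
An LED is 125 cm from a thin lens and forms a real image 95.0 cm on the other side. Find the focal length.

Real image ⇒ d_i = +95.0 cm.
1/f = 1/d_o + 1/d_i = 1/(125) + 1/(95.0) = 0.01853, so f = 54.0 cm.
Since f is positive, the thin lens is converging.

f = 54.0 cm (converging)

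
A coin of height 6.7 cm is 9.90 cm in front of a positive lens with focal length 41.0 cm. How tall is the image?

8.83 cm

1/d_i = 1/f − 1/d_o = 1/(41.00) − 1/(9.90) = -0.07662, so d_i = -13.05 cm.
m = −d_i/d_o = +1.318.
|h_i| = |m|·h_o = 1.318 × 6.7 = 8.83 cm. The image is virtual, upright and enlarged, on the same side as the object.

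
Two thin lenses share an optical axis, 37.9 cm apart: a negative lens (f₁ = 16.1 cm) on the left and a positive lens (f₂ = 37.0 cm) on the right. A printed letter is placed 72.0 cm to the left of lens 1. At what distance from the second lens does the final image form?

Lens 1 is diverging, so f₁ = −16.1 cm.
Lens 1: 1/d_i1 = 1/f₁ − 1/d_o1 = 1/(-16.1) − 1/(72.0) = -0.07600, so d_i1 = -13.16 cm.
The intermediate image is 13.16 cm to the left of lens 1 (virtual), which is 37.9 − (-13.16) = 51.06 cm to the left of lens 2, so d_o2 = +51.06 cm.
Lens 2: 1/d_i2 = 1/f₂ − 1/d_o2 = 1/(37.0) − 1/(51.06) = 0.007442, so d_i2 = 134 cm.
The final image is real, 134 cm to the right of lens 2 (overall magnification ≈ -0.48).

134 cm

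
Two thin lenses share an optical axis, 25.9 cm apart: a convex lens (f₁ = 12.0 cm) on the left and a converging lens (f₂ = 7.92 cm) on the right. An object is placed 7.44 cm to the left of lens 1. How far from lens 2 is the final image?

Lens 1: 1/d_i1 = 1/f₁ − 1/d_o1 = 1/(12.0) − 1/(7.44) = -0.05108, so d_i1 = -19.58 cm.
The intermediate image is 19.58 cm to the left of lens 1 (virtual), which is 25.9 − (-19.58) = 45.48 cm to the left of lens 2, so d_o2 = +45.48 cm.
Lens 2: 1/d_i2 = 1/f₂ − 1/d_o2 = 1/(7.92) − 1/(45.48) = 0.1043, so d_i2 = 9.59 cm.
The final image is real, 9.59 cm to the right of lens 2 (overall magnification ≈ -0.55).

9.59 cm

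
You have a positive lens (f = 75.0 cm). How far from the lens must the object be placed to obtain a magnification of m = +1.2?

12.5 cm

m = −d_i/d_o ⇒ d_i = −m·d_o.
1/f = 1/d_o + 1/d_i = 1/d_o − 1/(m·d_o) = (1 − 1/m)/d_o, so d_o = f(1 − 1/m) = (75.00)(1 − 1/(+1.2)) = 12.5 cm.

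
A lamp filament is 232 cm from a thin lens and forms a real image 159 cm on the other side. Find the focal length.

Real image ⇒ d_i = +159 cm.
1/f = 1/d_o + 1/d_i = 1/(232) + 1/(159) = 0.01060, so f = 94.3 cm.
Since f is positive, the thin lens is converging.

f = 94.3 cm (converging)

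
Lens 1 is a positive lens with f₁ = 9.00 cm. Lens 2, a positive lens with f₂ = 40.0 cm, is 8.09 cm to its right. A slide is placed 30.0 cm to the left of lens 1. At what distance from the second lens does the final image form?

Lens 1: 1/d_i1 = 1/f₁ − 1/d_o1 = 1/(9.00) − 1/(30.0) = 0.07778, so d_i1 = 12.86 cm.
The intermediate image is 12.86 cm to the right of lens 1, which lies 4.770 cm to the right of lens 2 — a virtual object — so d_o2 = −4.770 cm.
Lens 2: 1/d_i2 = 1/f₂ − 1/d_o2 = 1/(40.0) − 1/(-4.770) = 0.2346, so d_i2 = 4.26 cm.
The final image is real, 4.26 cm to the right of lens 2 (overall magnification ≈ -0.38).

4.26 cm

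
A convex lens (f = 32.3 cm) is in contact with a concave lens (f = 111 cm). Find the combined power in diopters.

P₁ = 1/f₁ = 1/(0.323 m) = +3.096 D; P₂ = 1/f₂ = 1/(-1.11 m) = -0.9009 D.
For thin lenses in contact, P = P₁ + P₂ = (+3.096) + (-0.9009) = +2.20 D.

P = +2.20 D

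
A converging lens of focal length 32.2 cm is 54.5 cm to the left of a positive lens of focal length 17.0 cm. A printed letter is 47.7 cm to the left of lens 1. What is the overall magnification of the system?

Lens 1: 1/d_i1 = 1/(32.2) − 1/(47.7) = 0.01009, so d_i1 = 99.09 cm; m₁ = −d_i1/d_o1 = -2.077.
d_o2 = 54.5 − (99.09) = -44.59 cm (virtual object).
Lens 2: 1/d_i2 = 1/(17.0) − 1/(-44.59) = 0.08125, so d_i2 = 12.31 cm; m₂ = −d_i2/d_o2 = +0.2760.
m = m₁·m₂ = (-2.077)(+0.2760) = -0.573.

m = -0.573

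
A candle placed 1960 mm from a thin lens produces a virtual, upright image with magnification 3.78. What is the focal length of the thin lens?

m = −d_i/d_o ⇒ d_i = −m·d_o = −(+3.78)·(1960) = -7409 mm.
1/f = 1/d_o + 1/d_i = 1/(1960) + 1/(-7409) = 0.0003752, so f = 2670 mm.
Since f is positive, the thin lens is converging.

f = 2670 mm (converging)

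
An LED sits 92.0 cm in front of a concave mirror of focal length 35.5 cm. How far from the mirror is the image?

Mirror equation: 1/d_i = 1/f − 1/d_o = 1/(35.50) − 1/(92.0) = 0.02817 − 0.01087 = 0.01730, so d_i = 57.8 cm.
The image is real, inverted and reduced, in front of the mirror.

57.8 cm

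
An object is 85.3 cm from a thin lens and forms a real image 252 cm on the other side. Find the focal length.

f = 63.7 cm (converging)

Real image ⇒ d_i = +252 cm.
1/f = 1/d_o + 1/d_i = 1/(85.3) + 1/(252) = 0.01569, so f = 63.7 cm.
Since f is positive, the thin lens is converging.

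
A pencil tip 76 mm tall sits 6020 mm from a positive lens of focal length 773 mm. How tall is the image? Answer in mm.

1/d_i = 1/f − 1/d_o = 1/(773.0) − 1/(6020) = 0.001128, so d_i = 886.9 mm.
m = −d_i/d_o = -0.1473.
|h_i| = |m|·h_o = 0.1473 × 76 = 11.2 mm. The image is real, inverted and reduced, on the far side of the lens.

11.2 mm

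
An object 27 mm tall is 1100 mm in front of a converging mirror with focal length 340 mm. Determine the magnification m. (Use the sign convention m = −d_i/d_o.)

m = -0.447

1/d_i = 1/f − 1/d_o = 1/(340.0) − 1/(1100) = 0.002032, so d_i = 492.1 mm.
m = −d_i/d_o = −(492.1)/(1100) = -0.447.
The image is real, inverted and reduced, in front of the mirror.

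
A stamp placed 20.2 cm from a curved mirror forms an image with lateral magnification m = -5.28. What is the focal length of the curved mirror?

m = −d_i/d_o ⇒ d_i = −m·d_o = −(-5.28)·(20.2) = 106.7 cm.
1/f = 1/d_o + 1/d_i = 1/(20.2) + 1/(106.7) = 0.05888, so f = 17.0 cm.
Since f is positive, the curved mirror is concave.

f = 17.0 cm (concave)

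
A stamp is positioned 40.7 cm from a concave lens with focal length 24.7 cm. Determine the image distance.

For a concave lens, f = -24.7 cm.
Lens equation: 1/d_i = 1/f − 1/d_o = 1/(-24.70) − 1/(40.7) = -0.04049 − 0.02457 = -0.06506, so d_i = -15.4 cm.
The image is virtual, upright and reduced, on the same side as the object.

15.4 cm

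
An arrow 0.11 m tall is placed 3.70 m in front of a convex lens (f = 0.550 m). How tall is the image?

0.0192 m

1/d_i = 1/f − 1/d_o = 1/(0.5500) − 1/(3.70) = 1.548, so d_i = 0.6460 m.
m = −d_i/d_o = -0.1746.
|h_i| = |m|·h_o = 0.1746 × 0.11 = 0.0192 m. The image is real, inverted and reduced, on the far side of the lens.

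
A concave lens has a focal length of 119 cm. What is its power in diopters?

P = -0.840 D

For a concave lens, f = −119 cm.
f = -119 cm = -1.19 m.
P = 1/f = 1/(-1.19 m) = -0.840 D.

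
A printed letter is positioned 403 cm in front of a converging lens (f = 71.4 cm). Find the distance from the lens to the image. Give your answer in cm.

86.8 cm

Lens equation: 1/d_i = 1/f − 1/d_o = 1/(71.40) − 1/(403) = 0.01401 − 0.002481 = 0.01152, so d_i = 86.8 cm.
The image is real, inverted and reduced, on the far side of the lens.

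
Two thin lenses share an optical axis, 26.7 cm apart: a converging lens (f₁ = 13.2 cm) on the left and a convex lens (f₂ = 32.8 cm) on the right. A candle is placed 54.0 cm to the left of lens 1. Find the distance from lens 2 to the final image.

Lens 1: 1/d_i1 = 1/f₁ − 1/d_o1 = 1/(13.2) − 1/(54.0) = 0.05724, so d_i1 = 17.47 cm.
The intermediate image is 17.47 cm to the right of lens 1, which is 26.7 − (17.47) = 9.230 cm to the left of lens 2, so d_o2 = +9.230 cm.
Lens 2: 1/d_i2 = 1/f₂ − 1/d_o2 = 1/(32.8) − 1/(9.230) = -0.07785, so d_i2 = -12.8 cm.
The final image is virtual, 12.8 cm to the left of lens 2 (overall magnification ≈ -0.45).

12.8 cm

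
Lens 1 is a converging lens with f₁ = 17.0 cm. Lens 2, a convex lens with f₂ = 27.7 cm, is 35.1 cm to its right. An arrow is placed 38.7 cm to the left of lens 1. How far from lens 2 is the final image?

Lens 1: 1/d_i1 = 1/f₁ − 1/d_o1 = 1/(17.0) − 1/(38.7) = 0.03298, so d_i1 = 30.32 cm.
The intermediate image is 30.32 cm to the right of lens 1, which is 35.1 − (30.32) = 4.780 cm to the left of lens 2, so d_o2 = +4.780 cm.
Lens 2: 1/d_i2 = 1/f₂ − 1/d_o2 = 1/(27.7) − 1/(4.780) = -0.1731, so d_i2 = -5.78 cm.
The final image is virtual, 5.78 cm to the left of lens 2 (overall magnification ≈ -0.95).

5.78 cm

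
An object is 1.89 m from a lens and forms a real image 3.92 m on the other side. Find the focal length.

Real image ⇒ d_i = +3.92 m.
1/f = 1/d_o + 1/d_i = 1/(1.89) + 1/(3.92) = 0.7842, so f = 1.28 m.
Since f is positive, the lens is converging.

f = 1.28 m (converging)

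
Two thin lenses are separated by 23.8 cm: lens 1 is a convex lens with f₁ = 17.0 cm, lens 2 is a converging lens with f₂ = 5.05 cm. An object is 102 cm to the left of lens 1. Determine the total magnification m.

Lens 1: 1/d_i1 = 1/(17.0) − 1/(102) = 0.04902, so d_i1 = 20.40 cm; m₁ = −d_i1/d_o1 = -0.2000.
d_o2 = 23.8 − (20.40) = 3.400 cm.
Lens 2: 1/d_i2 = 1/(5.05) − 1/(3.400) = -0.09610, so d_i2 = -10.41 cm; m₂ = −d_i2/d_o2 = +3.061.
m = m₁·m₂ = (-0.2000)(+3.061) = -0.612.

m = -0.612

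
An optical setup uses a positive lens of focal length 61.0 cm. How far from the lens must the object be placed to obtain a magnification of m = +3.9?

m = −d_i/d_o ⇒ d_i = −m·d_o.
1/f = 1/d_o + 1/d_i = 1/d_o − 1/(m·d_o) = (1 − 1/m)/d_o, so d_o = f(1 − 1/m) = (61.00)(1 − 1/(+3.9)) = 45.4 cm.

45.4 cm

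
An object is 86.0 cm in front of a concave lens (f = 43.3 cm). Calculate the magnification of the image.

m = +0.335

For a concave lens, f = -43.3 cm.
1/d_i = 1/f − 1/d_o = 1/(-43.30) − 1/(86.0) = -0.03472, so d_i = -28.80 cm.
m = −d_i/d_o = −(-28.80)/(86.0) = +0.335.
The image is virtual, upright and reduced, on the same side as the object.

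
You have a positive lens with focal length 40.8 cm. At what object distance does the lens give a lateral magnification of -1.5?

68.0 cm

m = −d_i/d_o ⇒ d_i = −m·d_o.
1/f = 1/d_o + 1/d_i = 1/d_o − 1/(m·d_o) = (1 − 1/m)/d_o, so d_o = f(1 − 1/m) = (40.80)(1 − 1/(-1.5)) = 68.0 cm.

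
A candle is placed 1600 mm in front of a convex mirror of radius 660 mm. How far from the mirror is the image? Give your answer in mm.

f = R/2 = 660/2 = 330.0 mm; for a convex mirror, f = -330.0 mm.
Mirror equation: 1/v = 1/f − 1/u = 1/(-330.0) − 1/(1600) = -0.003030 − 0.0006250 = -0.003655, so v = -274 mm.
The image is virtual, upright and reduced, behind the mirror.

274 mm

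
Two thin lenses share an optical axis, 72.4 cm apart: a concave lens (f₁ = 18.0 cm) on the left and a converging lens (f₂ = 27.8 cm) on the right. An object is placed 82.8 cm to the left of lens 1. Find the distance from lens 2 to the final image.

Lens 1 is diverging, so f₁ = −18.0 cm.
Lens 1: 1/d_i1 = 1/f₁ − 1/d_o1 = 1/(-18.0) − 1/(82.8) = -0.06763, so d_i1 = -14.79 cm.
The intermediate image is 14.79 cm to the left of lens 1 (virtual), which is 72.4 − (-14.79) = 87.19 cm to the left of lens 2, so d_o2 = +87.19 cm.
Lens 2: 1/d_i2 = 1/f₂ − 1/d_o2 = 1/(27.8) − 1/(87.19) = 0.02450, so d_i2 = 40.8 cm.
The final image is real, 40.8 cm to the right of lens 2 (overall magnification ≈ -0.084).

40.8 cm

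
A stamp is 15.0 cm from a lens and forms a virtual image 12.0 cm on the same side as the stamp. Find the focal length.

f = -60.0 cm (diverging)

Virtual image ⇒ d_i = −12.0 cm.
1/f = 1/d_o + 1/d_i = 1/(15.0) + 1/(-12.0) = -0.01667, so f = -60.0 cm.
Since f is negative, the lens is diverging.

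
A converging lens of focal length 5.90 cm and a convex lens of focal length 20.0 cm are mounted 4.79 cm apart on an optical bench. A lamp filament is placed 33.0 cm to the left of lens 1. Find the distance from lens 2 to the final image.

Lens 1: 1/d_i1 = 1/f₁ − 1/d_o1 = 1/(5.90) − 1/(33.0) = 0.1392, so d_i1 = 7.185 cm.
The intermediate image is 7.185 cm to the right of lens 1, which lies 2.395 cm to the right of lens 2 — a virtual object — so d_o2 = −2.395 cm.
Lens 2: 1/d_i2 = 1/f₂ − 1/d_o2 = 1/(20.0) − 1/(-2.395) = 0.4675, so d_i2 = 2.14 cm.
The final image is real, 2.14 cm to the right of lens 2 (overall magnification ≈ -0.19).

2.14 cm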